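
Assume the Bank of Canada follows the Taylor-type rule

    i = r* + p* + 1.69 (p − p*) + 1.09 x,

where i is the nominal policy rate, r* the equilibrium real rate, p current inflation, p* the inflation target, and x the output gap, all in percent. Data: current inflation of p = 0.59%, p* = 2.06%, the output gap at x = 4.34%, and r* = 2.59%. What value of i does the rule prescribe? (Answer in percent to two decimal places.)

i = 2.59 + 2.06 + 1.69 × (0.59 − 2.06) + 1.09 × 4.34
   = 2.59 + 2.06 − 2.4843 + 4.7306 = 6.90

6.90%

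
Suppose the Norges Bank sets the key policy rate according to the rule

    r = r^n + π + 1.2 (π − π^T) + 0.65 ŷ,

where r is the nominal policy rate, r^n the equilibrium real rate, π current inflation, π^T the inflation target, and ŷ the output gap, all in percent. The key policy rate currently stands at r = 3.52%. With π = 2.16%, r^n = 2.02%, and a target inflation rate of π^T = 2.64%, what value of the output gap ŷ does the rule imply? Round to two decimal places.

-0.13%

0.65 ŷ = 3.52 − 2.02 − 2.16 − 1.2 × (2.16 − 2.64) = -0.084
ŷ = -0.084 / 0.65 = -0.13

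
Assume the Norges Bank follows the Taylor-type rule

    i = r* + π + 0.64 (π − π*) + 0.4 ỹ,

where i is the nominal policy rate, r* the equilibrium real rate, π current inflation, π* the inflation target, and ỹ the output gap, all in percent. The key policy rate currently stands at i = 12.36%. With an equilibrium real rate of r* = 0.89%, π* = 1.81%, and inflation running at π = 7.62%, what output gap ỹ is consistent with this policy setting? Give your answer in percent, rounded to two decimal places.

0.33%

0.4 ỹ = 12.36 − 0.89 − 7.62 − 0.64 × (7.62 − 1.81) = 0.1316
ỹ = 0.1316 / 0.4 = 0.33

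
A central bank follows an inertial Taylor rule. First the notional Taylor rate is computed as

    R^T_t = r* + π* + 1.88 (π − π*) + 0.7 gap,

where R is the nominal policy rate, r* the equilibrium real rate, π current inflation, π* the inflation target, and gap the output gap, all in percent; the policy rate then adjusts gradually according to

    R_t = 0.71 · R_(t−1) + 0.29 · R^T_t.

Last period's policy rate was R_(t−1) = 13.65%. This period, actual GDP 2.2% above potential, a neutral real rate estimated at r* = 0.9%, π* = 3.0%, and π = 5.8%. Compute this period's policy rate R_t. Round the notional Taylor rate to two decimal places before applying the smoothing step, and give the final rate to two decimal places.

12.79%

Output 2.2% above potential → gap = 2.2.
R^T_t = 0.9 + 3.0 + 1.88 × (5.8 − 3.0) + 0.7 × 2.2
   = 0.9 + 3 + 5.264 + 1.54 = 10.70
R_t = 0.71 × 13.65 + 0.29 × 10.70 = 9.6915 + 3.103 = 12.79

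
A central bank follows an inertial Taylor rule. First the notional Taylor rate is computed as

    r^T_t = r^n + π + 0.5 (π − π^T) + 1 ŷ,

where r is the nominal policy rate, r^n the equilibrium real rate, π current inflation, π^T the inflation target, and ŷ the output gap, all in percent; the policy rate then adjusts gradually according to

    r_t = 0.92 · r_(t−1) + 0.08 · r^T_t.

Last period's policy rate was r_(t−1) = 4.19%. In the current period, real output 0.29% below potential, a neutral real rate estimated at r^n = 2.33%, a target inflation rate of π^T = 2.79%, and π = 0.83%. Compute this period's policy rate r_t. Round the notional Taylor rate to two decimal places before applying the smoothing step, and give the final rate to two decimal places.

Output 0.29% below potential → ŷ = -0.29.
r^T_t = 2.33 + 0.83 + 0.5 × (0.83 − 2.79) + 1 × (-0.29)
   = 2.33 + 0.83 − 0.98 − 0.29 = 1.89
r_t = 0.92 × 4.19 + 0.08 × 1.89 = 3.8548 + 0.1512 = 4.01

4.01%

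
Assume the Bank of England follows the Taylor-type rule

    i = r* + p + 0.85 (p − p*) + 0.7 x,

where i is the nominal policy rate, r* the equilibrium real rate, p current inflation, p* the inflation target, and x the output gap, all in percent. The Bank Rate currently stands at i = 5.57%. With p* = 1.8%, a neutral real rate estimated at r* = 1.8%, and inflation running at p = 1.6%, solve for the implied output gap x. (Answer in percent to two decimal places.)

0.7 x = 5.57 − 1.8 − 1.6 − 0.85 × (1.6 − 1.8) = 2.34
x = 2.34 / 0.7 = 3.34

3.34%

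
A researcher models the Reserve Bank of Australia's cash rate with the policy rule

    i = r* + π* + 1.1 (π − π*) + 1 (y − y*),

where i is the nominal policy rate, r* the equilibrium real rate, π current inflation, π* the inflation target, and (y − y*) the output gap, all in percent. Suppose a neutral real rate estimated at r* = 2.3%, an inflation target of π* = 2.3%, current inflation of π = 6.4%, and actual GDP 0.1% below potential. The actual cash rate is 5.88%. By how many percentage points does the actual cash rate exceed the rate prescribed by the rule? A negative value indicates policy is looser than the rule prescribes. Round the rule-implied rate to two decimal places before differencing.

Output 0.1% below potential → (y − y*) = -0.1.
i = 2.3 + 2.3 + 1.1 × (6.4 − 2.3) + 1 × (-0.1)
   = 2.3 + 2.3 + 4.51 − 0.1 = 9.01
Deviation = 5.88 − 9.01 = -3.13 pp.

-3.13 pp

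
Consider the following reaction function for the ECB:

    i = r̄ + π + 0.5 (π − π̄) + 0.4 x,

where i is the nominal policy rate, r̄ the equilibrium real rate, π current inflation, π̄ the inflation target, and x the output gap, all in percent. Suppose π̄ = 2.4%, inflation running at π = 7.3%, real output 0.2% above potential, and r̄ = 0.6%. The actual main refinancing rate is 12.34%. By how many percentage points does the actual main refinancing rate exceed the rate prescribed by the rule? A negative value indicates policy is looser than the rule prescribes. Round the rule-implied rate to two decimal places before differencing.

Output 0.2% above potential → x = 0.2.
i = 0.6 + 7.3 + 0.5 × (7.3 − 2.4) + 0.4 × 0.2
   = 0.6 + 7.3 + 2.45 + 0.08 = 10.43
Deviation = 12.34 − 10.43 = 1.91 pp.

1.91 pp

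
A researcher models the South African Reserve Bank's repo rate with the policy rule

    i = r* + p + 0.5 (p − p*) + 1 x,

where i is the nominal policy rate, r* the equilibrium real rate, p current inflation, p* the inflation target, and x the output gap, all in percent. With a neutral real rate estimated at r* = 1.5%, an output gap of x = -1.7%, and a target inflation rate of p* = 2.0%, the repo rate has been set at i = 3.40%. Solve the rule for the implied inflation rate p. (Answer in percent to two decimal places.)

Collecting p: i = r* + (1 + 0.5) p − 0.5 p* + 1 x
1.5 p = 3.40 − 1.5 + 0.5 × 2.0 − 1 × (-1.7) = 4.6
p = 4.6 / 1.5 = 3.07

3.07%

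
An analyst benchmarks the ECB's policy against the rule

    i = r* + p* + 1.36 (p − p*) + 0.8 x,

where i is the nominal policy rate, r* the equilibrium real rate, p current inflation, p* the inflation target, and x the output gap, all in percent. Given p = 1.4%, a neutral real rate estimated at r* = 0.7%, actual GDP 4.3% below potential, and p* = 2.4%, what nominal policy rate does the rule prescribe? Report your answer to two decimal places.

Output 4.3% below potential → x = -4.3.
i = 0.7 + 2.4 + 1.36 × (1.4 − 2.4) + 0.8 × (-4.3)
   = 0.7 + 2.4 − 1.36 − 3.44 = -1.70

-1.70%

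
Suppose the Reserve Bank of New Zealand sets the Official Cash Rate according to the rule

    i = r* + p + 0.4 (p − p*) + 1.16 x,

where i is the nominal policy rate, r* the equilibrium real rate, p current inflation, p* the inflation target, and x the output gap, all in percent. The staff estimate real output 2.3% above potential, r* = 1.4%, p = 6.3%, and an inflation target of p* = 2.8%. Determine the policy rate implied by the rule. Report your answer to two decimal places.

Output 2.3% above potential → x = 2.3.
i = 1.4 + 6.3 + 0.4 × (6.3 − 2.8) + 1.16 × 2.3
   = 1.4 + 6.3 + 1.4 + 2.668 = 11.77

11.77%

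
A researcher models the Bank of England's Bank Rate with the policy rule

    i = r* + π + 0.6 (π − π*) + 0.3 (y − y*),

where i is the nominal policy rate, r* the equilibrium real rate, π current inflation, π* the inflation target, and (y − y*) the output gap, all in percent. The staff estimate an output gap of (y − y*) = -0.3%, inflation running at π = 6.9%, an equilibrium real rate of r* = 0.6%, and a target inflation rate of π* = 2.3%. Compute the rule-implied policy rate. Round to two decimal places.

i = 0.6 + 6.9 + 0.6 × (6.9 − 2.3) + 0.3 × (-0.3)
   = 0.6 + 6.9 + 2.76 − 0.09 = 10.17

10.17%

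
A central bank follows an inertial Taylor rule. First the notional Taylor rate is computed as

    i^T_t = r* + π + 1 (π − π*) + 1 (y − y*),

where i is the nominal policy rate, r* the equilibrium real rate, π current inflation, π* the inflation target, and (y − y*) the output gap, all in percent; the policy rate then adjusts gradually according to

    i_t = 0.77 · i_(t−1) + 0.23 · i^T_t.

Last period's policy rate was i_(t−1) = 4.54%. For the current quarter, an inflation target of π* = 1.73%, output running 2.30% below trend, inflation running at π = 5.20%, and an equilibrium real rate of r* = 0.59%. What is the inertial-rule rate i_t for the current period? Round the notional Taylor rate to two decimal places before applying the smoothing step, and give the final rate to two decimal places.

Output 2.30% below potential → (y − y*) = -2.30.
i^T_t = 0.59 + 5.20 + 1 × (5.20 − 1.73) + 1 × (-2.30)
   = 0.59 + 5.2 + 3.47 − 2.3 = 6.96
i_t = 0.77 × 4.54 + 0.23 × 6.96 = 3.4958 + 1.6008 = 5.10

5.10%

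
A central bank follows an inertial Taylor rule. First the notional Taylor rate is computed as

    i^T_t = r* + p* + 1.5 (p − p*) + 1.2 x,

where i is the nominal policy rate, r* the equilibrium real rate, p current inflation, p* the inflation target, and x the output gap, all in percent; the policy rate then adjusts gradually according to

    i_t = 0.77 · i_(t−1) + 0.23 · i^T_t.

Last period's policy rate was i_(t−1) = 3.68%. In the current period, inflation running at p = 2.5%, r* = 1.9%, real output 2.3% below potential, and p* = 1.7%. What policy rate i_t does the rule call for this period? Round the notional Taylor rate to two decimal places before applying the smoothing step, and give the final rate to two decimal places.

Output 2.3% below potential → x = -2.3.
i^T_t = 1.9 + 1.7 + 1.5 × (2.5 − 1.7) + 1.2 × (-2.3)
   = 1.9 + 1.7 + 1.2 − 2.76 = 2.04
i_t = 0.77 × 3.68 + 0.23 × 2.04 = 2.8336 + 0.4692 = 3.30

3.30%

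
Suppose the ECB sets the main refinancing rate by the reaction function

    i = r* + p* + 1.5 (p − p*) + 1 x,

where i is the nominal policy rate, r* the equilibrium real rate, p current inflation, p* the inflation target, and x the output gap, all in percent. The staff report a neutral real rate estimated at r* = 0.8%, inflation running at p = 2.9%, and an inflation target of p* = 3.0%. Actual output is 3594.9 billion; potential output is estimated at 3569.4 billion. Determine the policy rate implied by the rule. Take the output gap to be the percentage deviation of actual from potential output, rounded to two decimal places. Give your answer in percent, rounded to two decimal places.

Output gap = 100 × (3594.9 − 3569.4) / 3569.4 = 0.71%.
i = 0.80 + 3.00 + 1.5 × (2.90 − 3.00) + 1 × 0.71
   = 0.80 + 3 − 0.15 + 0.71 = 4.36

4.36%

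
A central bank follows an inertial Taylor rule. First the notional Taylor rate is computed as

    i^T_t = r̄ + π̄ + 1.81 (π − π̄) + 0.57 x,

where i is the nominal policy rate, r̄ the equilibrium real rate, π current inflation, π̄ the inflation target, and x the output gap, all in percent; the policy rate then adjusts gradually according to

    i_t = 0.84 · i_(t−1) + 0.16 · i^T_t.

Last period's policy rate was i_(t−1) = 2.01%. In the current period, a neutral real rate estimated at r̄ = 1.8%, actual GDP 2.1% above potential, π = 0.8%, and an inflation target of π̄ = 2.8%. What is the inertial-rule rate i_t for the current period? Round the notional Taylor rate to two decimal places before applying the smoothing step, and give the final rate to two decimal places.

2.04%

Output 2.1% above potential → x = 2.1.
i^T_t = 1.8 + 2.8 + 1.81 × (0.8 − 2.8) + 0.57 × 2.1
   = 1.8 + 2.8 − 3.62 + 1.197 = 2.18
i_t = 0.84 × 2.01 + 0.16 × 2.18 = 1.6884 + 0.3488 = 2.04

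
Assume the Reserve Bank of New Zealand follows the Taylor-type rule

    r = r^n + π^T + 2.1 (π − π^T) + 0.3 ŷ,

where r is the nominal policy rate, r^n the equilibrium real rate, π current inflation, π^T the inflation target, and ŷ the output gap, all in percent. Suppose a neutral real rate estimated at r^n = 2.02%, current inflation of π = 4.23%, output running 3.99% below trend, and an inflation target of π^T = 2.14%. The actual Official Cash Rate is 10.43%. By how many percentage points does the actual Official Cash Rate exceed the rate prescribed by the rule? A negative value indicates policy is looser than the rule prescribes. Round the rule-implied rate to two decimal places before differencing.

Output 3.99% below potential → ŷ = -3.99.
r = 2.02 + 2.14 + 2.1 × (4.23 − 2.14) + 0.3 × (-3.99)
   = 2.02 + 2.14 + 4.389 − 1.197 = 7.35
Deviation = 10.43 − 7.35 = 3.08 pp.

3.08 pp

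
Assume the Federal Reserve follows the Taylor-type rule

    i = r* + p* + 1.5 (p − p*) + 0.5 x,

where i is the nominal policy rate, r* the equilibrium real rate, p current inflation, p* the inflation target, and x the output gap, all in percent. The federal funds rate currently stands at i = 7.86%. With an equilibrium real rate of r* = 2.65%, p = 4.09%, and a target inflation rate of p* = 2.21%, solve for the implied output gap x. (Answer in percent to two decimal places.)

0.5 x = 7.86 − 2.65 − 2.21 − 1.5 × (4.09 − 2.21) = 0.18
x = 0.18 / 0.5 = 0.36

0.36%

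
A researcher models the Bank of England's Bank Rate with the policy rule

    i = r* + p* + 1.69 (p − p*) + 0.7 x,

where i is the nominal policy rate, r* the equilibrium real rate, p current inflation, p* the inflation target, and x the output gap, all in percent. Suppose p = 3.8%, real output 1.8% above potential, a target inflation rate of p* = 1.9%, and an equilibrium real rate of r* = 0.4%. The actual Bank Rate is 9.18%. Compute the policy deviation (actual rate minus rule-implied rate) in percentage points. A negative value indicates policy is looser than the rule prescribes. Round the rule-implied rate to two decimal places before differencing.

Output 1.8% above potential → x = 1.8.
i = 0.4 + 1.9 + 1.69 × (3.8 − 1.9) + 0.7 × 1.8
   = 0.4 + 1.9 + 3.211 + 1.26 = 6.77
Deviation = 9.18 − 6.77 = 2.41 pp.

2.41 pp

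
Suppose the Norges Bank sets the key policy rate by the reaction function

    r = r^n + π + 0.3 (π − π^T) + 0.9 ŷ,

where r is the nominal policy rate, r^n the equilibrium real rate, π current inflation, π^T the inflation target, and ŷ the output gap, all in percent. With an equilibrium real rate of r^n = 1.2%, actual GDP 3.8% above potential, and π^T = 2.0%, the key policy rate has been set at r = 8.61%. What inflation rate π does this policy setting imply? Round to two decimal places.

Output 3.8% above potential → ŷ = 3.8.
Collecting π: r = r^n + (1 + 0.3) π − 0.3 π^T + 0.9 ŷ
1.3 π = 8.61 − 1.2 + 0.3 × 2.0 − 0.9 × 3.8 = 4.59
π = 4.59 / 1.3 = 3.53

3.53%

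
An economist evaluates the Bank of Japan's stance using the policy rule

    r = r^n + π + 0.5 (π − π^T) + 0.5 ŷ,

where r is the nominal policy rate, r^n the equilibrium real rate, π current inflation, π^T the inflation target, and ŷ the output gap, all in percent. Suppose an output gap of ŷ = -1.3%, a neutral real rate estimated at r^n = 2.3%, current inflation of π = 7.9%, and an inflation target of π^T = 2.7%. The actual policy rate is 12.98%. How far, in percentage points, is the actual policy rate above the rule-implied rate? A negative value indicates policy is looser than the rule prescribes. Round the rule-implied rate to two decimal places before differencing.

0.83 pp

r = 2.3 + 7.9 + 0.5 × (7.9 − 2.7) + 0.5 × (-1.3)
   = 2.3 + 7.9 + 2.6 − 0.65 = 12.15
Deviation = 12.98 − 12.15 = 0.83 pp.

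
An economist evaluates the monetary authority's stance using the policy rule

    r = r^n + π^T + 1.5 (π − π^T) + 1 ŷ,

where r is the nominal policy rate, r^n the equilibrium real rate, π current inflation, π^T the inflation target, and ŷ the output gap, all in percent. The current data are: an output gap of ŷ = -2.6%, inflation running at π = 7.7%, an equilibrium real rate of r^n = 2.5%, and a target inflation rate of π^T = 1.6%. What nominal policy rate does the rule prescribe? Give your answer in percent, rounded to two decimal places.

r = 2.5 + 1.6 + 1.5 × (7.7 − 1.6) + 1 × (-2.6)
   = 2.5 + 1.6 + 9.15 − 2.6 = 10.65

10.65%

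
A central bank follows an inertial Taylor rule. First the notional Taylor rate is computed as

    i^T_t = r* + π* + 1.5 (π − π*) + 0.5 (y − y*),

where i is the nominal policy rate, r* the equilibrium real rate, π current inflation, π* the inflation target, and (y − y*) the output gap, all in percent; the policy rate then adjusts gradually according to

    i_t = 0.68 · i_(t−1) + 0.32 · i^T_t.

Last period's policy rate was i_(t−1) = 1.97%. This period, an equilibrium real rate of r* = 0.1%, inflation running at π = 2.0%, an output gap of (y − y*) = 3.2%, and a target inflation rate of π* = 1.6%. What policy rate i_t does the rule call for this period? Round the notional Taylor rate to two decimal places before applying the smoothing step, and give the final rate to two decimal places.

2.59%

i^T_t = 0.1 + 1.6 + 1.5 × (2.0 − 1.6) + 0.5 × 3.2
   = 0.1 + 1.6 + 0.6 + 1.6 = 3.90
i_t = 0.68 × 1.97 + 0.32 × 3.90 = 1.3396 + 1.248 = 2.59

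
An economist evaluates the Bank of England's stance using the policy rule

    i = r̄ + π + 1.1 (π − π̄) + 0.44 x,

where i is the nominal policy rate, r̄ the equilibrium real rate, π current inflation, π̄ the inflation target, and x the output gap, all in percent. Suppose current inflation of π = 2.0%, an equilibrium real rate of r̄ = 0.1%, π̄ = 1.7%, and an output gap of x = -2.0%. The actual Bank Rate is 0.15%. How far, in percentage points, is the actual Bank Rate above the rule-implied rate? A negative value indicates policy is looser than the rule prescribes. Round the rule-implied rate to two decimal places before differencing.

-1.40 pp

i = 0.1 + 2.0 + 1.1 × (2.0 − 1.7) + 0.44 × (-2.0)
   = 0.1 + 2 + 0.33 − 0.88 = 1.55
Deviation = 0.15 − 1.55 = -1.40 pp.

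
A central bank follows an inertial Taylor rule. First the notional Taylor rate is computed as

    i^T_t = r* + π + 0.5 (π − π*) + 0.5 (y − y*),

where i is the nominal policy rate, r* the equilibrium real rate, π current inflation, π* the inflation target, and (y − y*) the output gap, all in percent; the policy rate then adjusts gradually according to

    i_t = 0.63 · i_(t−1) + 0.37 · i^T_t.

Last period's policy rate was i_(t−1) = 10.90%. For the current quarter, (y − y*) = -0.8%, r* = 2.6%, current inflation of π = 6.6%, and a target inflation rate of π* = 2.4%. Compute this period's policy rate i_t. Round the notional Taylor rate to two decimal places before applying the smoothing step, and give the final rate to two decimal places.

i^T_t = 2.6 + 6.6 + 0.5 × (6.6 − 2.4) + 0.5 × (-0.8)
   = 2.6 + 6.6 + 2.1 − 0.4 = 10.90
i_t = 0.63 × 10.90 + 0.37 × 10.90 = 6.867 + 4.033 = 10.90

10.90%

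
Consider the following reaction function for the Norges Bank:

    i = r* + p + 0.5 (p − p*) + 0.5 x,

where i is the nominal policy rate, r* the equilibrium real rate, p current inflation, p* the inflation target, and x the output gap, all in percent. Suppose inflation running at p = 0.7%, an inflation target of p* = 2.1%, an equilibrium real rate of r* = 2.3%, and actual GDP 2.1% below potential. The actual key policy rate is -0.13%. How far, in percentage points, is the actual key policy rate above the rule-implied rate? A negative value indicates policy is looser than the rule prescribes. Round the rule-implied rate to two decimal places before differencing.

-1.38 pp

Output 2.1% below potential → x = -2.1.
i = 2.3 + 0.7 + 0.5 × (0.7 − 2.1) + 0.5 × (-2.1)
   = 2.3 + 0.7 − 0.7 − 1.05 = 1.25
Deviation = -0.13 − 1.25 = -1.38 pp.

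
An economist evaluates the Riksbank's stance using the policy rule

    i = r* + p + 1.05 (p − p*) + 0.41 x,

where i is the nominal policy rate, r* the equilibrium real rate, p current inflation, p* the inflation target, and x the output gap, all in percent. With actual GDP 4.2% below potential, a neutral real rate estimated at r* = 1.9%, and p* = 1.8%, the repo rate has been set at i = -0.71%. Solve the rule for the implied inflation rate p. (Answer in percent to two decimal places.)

Output 4.2% below potential → x = -4.2.
Collecting p: i = r* + (1 + 1.05) p − 1.05 p* + 0.41 x
2.05 p = -0.71 − 1.9 + 1.05 × 1.8 − 0.41 × (-4.2) = 1.002
p = 1.002 / 2.05 = 0.49

0.49%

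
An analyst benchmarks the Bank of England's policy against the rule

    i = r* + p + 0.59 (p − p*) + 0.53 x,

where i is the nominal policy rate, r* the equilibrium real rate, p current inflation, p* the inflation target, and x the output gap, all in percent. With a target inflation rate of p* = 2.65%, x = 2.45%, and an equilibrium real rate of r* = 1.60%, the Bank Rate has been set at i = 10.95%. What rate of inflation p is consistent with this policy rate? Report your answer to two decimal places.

Collecting p: i = r* + (1 + 0.59) p − 0.59 p* + 0.53 x
1.59 p = 10.95 − 1.60 + 0.59 × 2.65 − 0.53 × 2.45 = 9.615
p = 9.615 / 1.59 = 6.05

6.05%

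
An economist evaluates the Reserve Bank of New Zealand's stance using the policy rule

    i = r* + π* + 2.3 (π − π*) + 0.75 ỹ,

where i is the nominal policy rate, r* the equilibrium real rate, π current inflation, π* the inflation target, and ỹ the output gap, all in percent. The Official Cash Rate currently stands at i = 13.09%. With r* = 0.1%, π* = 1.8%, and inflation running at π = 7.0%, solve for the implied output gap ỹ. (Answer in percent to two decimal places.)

0.75 ỹ = 13.09 − 0.1 − 1.8 − 2.3 × (7.0 − 1.8) = -0.77
ỹ = -0.77 / 0.75 = -1.03

-1.03%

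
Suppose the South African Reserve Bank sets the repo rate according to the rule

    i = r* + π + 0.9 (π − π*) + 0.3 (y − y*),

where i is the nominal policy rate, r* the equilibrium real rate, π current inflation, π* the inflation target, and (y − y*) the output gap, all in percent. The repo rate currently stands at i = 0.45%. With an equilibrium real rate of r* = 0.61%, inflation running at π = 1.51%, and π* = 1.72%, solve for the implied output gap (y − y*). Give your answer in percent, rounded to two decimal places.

0.3 (y − y*) = 0.45 − 0.61 − 1.51 − 0.9 × (1.51 − 1.72) = -1.481
(y − y*) = -1.481 / 0.3 = -4.94

-4.94%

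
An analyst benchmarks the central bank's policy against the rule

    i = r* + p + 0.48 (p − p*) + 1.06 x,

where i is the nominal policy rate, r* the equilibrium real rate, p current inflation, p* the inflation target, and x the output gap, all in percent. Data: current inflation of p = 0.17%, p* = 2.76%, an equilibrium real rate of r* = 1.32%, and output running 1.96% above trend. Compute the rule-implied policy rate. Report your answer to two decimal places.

2.32%

Output 1.96% above potential → x = 1.96.
i = 1.32 + 0.17 + 0.48 × (0.17 − 2.76) + 1.06 × 1.96
   = 1.32 + 0.17 − 1.2432 + 2.0776 = 2.32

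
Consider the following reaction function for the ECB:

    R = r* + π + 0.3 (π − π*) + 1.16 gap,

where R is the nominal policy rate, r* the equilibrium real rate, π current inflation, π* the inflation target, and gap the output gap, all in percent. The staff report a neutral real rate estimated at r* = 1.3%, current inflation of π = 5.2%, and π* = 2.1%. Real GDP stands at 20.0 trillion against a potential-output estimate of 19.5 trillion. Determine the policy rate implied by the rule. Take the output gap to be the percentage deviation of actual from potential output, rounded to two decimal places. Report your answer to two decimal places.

10.40%

Output gap = 100 × (20.0 − 19.5) / 19.5 = 2.56%.
R = 1.30 + 5.20 + 0.3 × (5.20 − 2.10) + 1.16 × 2.56
   = 1.30 + 5.2 + 0.93 + 2.9696 = 10.40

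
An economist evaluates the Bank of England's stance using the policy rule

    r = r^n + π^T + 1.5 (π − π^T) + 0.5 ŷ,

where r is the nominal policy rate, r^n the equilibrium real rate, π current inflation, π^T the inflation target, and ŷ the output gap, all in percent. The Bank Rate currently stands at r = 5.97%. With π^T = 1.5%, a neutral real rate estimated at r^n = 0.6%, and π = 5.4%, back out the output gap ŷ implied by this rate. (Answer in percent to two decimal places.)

-3.96%

0.5 ŷ = 5.97 − 0.6 − 1.5 − 1.5 × (5.4 − 1.5) = -1.98
ŷ = -1.98 / 0.5 = -3.96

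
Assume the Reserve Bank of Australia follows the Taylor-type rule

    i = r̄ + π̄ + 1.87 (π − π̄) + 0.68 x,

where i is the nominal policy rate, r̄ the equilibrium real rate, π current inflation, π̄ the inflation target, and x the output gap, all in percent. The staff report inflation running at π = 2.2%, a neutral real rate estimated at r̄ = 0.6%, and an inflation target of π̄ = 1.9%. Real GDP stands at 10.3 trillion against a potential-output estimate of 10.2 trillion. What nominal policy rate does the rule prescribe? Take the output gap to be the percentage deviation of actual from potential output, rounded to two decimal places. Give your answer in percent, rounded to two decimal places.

3.73%

Output gap = 100 × (10.3 − 10.2) / 10.2 = 0.98%.
i = 0.60 + 1.90 + 1.87 × (2.20 − 1.90) + 0.68 × 0.98
   = 0.60 + 1.9 + 0.561 + 0.6664 = 3.73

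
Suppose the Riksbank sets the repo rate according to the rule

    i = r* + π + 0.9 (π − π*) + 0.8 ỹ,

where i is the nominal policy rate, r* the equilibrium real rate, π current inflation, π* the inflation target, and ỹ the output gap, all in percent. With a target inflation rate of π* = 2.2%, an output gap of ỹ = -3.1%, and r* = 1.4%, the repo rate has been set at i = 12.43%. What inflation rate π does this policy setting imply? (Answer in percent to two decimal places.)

8.15%

Collecting π: i = r* + (1 + 0.9) π − 0.9 π* + 0.8 ỹ
1.9 π = 12.43 − 1.4 + 0.9 × 2.2 − 0.8 × (-3.1) = 15.49
π = 15.49 / 1.9 = 8.15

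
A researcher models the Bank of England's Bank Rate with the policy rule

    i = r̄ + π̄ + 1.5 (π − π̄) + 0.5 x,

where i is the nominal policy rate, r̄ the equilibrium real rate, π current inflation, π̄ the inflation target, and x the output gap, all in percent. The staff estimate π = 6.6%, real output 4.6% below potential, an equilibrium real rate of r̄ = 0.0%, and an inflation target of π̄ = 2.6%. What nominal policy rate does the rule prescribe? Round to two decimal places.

Output 4.6% below potential → x = -4.6.
i = 0.0 + 2.6 + 1.5 × (6.6 − 2.6) + 0.5 × (-4.6)
   = 0.0 + 2.6 + 6 − 2.3 = 6.30

6.30%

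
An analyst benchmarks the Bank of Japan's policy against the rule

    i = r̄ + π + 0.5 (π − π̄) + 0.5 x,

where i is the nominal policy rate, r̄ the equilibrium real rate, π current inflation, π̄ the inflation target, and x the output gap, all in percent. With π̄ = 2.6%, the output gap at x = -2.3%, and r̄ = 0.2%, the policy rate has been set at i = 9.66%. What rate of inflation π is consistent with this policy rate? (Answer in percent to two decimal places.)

Collecting π: i = r̄ + (1 + 0.5) π − 0.5 π̄ + 0.5 x
1.5 π = 9.66 − 0.2 + 0.5 × 2.6 − 0.5 × (-2.3) = 11.91
π = 11.91 / 1.5 = 7.94

7.94%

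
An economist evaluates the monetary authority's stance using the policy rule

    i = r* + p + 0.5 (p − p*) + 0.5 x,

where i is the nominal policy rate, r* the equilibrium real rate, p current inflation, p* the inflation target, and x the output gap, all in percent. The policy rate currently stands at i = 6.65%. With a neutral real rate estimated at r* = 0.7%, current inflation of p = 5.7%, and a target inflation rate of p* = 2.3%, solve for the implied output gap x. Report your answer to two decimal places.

-2.90%

0.5 x = 6.65 − 0.7 − 5.7 − 0.5 × (5.7 − 2.3) = -1.45
x = -1.45 / 0.5 = -2.90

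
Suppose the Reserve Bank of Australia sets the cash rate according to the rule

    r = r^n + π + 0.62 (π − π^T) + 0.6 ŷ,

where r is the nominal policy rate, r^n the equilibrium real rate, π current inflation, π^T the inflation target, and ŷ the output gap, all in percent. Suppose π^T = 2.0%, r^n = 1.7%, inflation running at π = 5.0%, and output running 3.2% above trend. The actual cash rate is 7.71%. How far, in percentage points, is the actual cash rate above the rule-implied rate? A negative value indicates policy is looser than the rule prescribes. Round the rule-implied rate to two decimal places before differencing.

-2.77 pp

Output 3.2% above potential → ŷ = 3.2.
r = 1.7 + 5.0 + 0.62 × (5.0 − 2.0) + 0.6 × 3.2
   = 1.7 + 5 + 1.86 + 1.92 = 10.48
Deviation = 7.71 − 10.48 = -2.77 pp.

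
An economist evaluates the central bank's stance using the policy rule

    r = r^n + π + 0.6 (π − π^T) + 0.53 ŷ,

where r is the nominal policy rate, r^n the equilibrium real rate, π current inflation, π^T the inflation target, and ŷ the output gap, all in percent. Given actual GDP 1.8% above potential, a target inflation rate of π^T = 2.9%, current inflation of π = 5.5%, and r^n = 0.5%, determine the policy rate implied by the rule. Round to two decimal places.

Output 1.8% above potential → ŷ = 1.8.
r = 0.5 + 5.5 + 0.6 × (5.5 − 2.9) + 0.53 × 1.8
   = 0.5 + 5.5 + 1.56 + 0.954 = 8.51

8.51%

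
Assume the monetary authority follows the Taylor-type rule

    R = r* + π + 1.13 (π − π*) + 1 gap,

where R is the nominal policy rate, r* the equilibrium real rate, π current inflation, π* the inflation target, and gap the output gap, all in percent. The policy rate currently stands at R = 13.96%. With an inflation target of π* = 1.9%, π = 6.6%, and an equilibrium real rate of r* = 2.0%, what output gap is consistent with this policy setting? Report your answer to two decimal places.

1 gap = 13.96 − 2.0 − 6.6 − 1.13 × (6.6 − 1.9) = 0.049
gap = 0.049 / 1 = 0.05

0.05%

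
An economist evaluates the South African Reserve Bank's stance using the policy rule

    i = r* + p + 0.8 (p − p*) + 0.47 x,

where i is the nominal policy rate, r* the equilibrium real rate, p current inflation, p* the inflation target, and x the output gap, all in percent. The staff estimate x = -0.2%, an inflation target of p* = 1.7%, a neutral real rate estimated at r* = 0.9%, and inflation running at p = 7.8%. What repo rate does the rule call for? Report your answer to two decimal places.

i = 0.9 + 7.8 + 0.8 × (7.8 − 1.7) + 0.47 × (-0.2)
   = 0.9 + 7.8 + 4.88 − 0.094 = 13.49

13.49%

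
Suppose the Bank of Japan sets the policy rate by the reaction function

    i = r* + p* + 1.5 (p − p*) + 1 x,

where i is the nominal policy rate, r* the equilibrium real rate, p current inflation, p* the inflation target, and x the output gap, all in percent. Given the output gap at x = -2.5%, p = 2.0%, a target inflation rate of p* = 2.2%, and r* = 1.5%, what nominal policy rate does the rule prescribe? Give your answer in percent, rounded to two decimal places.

i = 1.5 + 2.2 + 1.5 × (2.0 − 2.2) + 1 × (-2.5)
   = 1.5 + 2.2 − 0.3 − 2.5 = 0.90

0.90%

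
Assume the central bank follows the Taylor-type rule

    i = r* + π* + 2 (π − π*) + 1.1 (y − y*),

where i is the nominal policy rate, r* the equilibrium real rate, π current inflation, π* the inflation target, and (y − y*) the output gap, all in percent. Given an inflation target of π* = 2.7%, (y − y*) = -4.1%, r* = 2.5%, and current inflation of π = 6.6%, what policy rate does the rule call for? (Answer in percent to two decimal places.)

8.49%

i = 2.5 + 2.7 + 2 × (6.6 − 2.7) + 1.1 × (-4.1)
   = 2.5 + 2.7 + 7.8 − 4.51 = 8.49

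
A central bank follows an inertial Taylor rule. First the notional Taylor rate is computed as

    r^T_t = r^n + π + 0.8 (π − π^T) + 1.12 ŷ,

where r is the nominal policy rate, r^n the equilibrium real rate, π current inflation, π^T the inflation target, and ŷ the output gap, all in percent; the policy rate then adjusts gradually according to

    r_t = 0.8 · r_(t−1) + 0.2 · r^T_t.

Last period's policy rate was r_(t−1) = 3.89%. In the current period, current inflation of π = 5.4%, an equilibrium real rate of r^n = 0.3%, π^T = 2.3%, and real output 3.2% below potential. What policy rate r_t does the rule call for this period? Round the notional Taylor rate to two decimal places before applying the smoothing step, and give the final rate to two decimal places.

4.03%

Output 3.2% below potential → ŷ = -3.2.
r^T_t = 0.3 + 5.4 + 0.8 × (5.4 − 2.3) + 1.12 × (-3.2)
   = 0.3 + 5.4 + 2.48 − 3.584 = 4.60
r_t = 0.8 × 3.89 + 0.2 × 4.60 = 3.112 + 0.92 = 4.03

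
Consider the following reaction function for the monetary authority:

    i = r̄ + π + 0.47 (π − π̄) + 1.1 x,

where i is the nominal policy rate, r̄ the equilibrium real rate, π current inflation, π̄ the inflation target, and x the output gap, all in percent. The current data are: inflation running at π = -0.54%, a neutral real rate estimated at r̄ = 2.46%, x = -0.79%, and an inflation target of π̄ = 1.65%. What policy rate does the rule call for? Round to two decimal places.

0.02%

i = 2.46 + (-0.54) + 0.47 × (-0.54 − 1.65) + 1.1 × (-0.79)
   = 2.46 − 0.54 − 1.0293 − 0.869 = 0.02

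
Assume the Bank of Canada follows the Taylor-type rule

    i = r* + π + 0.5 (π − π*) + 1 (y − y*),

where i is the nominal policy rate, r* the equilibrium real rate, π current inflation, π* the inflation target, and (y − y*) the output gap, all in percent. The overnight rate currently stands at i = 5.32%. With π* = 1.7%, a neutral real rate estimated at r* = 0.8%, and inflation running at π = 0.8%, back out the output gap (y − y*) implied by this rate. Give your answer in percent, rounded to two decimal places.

1 (y − y*) = 5.32 − 0.8 − 0.8 − 0.5 × (0.8 − 1.7) = 4.17
(y − y*) = 4.17 / 1 = 4.17

4.17%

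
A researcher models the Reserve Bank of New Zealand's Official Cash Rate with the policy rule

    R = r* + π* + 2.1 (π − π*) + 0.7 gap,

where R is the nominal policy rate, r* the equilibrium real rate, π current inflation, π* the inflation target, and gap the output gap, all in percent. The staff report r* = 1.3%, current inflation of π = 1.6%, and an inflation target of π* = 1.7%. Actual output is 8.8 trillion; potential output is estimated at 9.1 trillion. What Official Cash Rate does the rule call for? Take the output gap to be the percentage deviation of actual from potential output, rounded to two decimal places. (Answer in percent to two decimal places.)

0.48%

Output gap = 100 × (8.8 − 9.1) / 9.1 = -3.30%.
R = 1.30 + 1.70 + 2.1 × (1.60 − 1.70) + 0.7 × (-3.30)
   = 1.30 + 1.7 − 0.21 − 2.31 = 0.48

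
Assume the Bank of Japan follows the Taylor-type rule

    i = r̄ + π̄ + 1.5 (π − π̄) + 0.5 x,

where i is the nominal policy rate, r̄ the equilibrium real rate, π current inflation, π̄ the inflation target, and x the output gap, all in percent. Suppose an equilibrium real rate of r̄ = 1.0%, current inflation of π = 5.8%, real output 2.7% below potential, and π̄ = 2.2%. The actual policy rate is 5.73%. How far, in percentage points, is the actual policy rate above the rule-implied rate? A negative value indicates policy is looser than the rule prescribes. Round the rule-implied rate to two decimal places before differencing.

Output 2.7% below potential → x = -2.7.
i = 1.0 + 2.2 + 1.5 × (5.8 − 2.2) + 0.5 × (-2.7)
   = 1.0 + 2.2 + 5.4 − 1.35 = 7.25
Deviation = 5.73 − 7.25 = -1.52 pp.

-1.52 pp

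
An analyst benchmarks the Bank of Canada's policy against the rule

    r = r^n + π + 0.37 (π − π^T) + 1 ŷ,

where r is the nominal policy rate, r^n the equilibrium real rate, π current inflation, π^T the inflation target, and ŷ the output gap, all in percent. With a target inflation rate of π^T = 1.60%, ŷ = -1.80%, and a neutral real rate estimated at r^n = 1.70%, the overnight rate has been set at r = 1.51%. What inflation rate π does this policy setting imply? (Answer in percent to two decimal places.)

Collecting π: r = r^n + (1 + 0.37) π − 0.37 π^T + 1 ŷ
1.37 π = 1.51 − 1.70 + 0.37 × 1.60 − 1 × (-1.80) = 2.202
π = 2.202 / 1.37 = 1.61

1.61%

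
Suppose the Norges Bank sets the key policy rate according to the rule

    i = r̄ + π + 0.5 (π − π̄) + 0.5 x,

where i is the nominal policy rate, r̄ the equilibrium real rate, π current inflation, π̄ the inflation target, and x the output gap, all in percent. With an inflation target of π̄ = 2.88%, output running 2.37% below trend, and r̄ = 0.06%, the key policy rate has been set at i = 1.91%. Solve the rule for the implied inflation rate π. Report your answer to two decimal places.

2.98%

Output 2.37% below potential → x = -2.37.
Collecting π: i = r̄ + (1 + 0.5) π − 0.5 π̄ + 0.5 x
1.5 π = 1.91 − 0.06 + 0.5 × 2.88 − 0.5 × (-2.37) = 4.475
π = 4.475 / 1.5 = 2.98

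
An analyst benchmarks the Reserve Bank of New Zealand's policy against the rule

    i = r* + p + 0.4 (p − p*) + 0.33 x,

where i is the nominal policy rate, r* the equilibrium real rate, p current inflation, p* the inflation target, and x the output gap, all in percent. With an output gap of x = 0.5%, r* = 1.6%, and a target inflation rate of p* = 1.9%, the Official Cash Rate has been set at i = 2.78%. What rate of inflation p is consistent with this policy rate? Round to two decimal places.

Collecting p: i = r* + (1 + 0.4) p − 0.4 p* + 0.33 x
1.4 p = 2.78 − 1.6 + 0.4 × 1.9 − 0.33 × 0.5 = 1.775
p = 1.775 / 1.4 = 1.27

1.27%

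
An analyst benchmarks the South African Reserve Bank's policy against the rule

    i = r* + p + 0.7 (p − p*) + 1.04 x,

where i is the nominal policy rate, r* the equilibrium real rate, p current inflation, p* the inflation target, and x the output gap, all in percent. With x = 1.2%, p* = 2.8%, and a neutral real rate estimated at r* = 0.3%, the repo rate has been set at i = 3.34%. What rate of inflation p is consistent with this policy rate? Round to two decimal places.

Collecting p: i = r* + (1 + 0.7) p − 0.7 p* + 1.04 x
1.7 p = 3.34 − 0.3 + 0.7 × 2.8 − 1.04 × 1.2 = 3.752
p = 3.752 / 1.7 = 2.21

2.21%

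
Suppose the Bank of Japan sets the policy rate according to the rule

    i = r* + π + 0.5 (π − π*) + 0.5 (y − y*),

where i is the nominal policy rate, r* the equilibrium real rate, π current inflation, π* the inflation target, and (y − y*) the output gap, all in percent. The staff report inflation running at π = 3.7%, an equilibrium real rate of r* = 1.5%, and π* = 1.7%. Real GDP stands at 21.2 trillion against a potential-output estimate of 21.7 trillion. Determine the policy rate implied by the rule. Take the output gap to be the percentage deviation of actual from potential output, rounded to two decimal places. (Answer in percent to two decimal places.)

5.05%

Output gap = 100 × (21.2 − 21.7) / 21.7 = -2.30%.
i = 1.50 + 3.70 + 0.5 × (3.70 − 1.70) + 0.5 × (-2.30)
   = 1.50 + 3.7 + 1 − 1.15 = 5.05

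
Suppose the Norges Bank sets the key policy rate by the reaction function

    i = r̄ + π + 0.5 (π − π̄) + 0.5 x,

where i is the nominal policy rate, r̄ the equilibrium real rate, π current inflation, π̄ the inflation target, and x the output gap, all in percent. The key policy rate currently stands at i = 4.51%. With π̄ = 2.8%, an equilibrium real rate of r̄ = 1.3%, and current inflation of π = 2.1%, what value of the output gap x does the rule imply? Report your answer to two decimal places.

0.5 x = 4.51 − 1.3 − 2.1 − 0.5 × (2.1 − 2.8) = 1.46
x = 1.46 / 0.5 = 2.92

2.92%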